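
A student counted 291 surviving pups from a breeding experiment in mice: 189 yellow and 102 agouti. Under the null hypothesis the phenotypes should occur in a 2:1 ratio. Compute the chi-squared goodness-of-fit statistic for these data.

Expected counts for N = 291 under a 2:1 ratio (total parts = 3):
  yellow: 291 × 2/3 = 194
  agouti: 291 × 1/3 = 97
χ² = Σ (O − E)² / E
  yellow: (189 − 194)² / 194 = 0.1289
  agouti: (102 − 97)² / 97 = 0.2577
χ² = 0.1289 + 0.2577 = 0.3866 ≈ 0.387

0.387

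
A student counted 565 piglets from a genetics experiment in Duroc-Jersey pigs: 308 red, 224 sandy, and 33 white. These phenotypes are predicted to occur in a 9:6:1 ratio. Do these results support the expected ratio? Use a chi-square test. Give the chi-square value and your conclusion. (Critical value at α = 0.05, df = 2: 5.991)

1.148; consistent

The 9:6:1 ratio has 16 parts, so with N = 565 the expected counts are:
  red: 565 × 9/16 = 317.8125
  sandy: 565 × 6/16 = 211.875
  white: 565 × 1/16 = 35.3125
χ² = Σ (O − E)² / E
  red: (308 − 317.8125)² / 317.8125 = 0.3030
  sandy: (224 − 211.875)² / 211.875 = 0.6939
  white: (33 − 35.3125)² / 35.3125 = 0.1514
χ² = 0.3030 + 0.6939 + 0.1514 = 1.1483 ≈ 1.148
Degrees of freedom = 3 − 1 = 2; critical value at α = 0.05 is 5.991.
Since 1.148 < 5.991, we fail to reject the null hypothesis — the data are consistent with the 9:6:1 ratio.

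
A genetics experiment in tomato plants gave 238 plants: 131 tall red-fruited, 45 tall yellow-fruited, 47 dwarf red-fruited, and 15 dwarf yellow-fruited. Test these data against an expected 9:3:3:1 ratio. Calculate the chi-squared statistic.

0.192

Total ratio parts = 16. Expected numbers out of 238:
  tall red-fruited: 238 × 9/16 = 133.875
  tall yellow-fruited: 238 × 3/16 = 44.625
  dwarf red-fruited: 238 × 3/16 = 44.625
  dwarf yellow-fruited: 238 × 1/16 = 14.875
χ² = Σ (O − E)² / E
  tall red-fruited: (131 − 133.875)² / 133.875 = 0.0617
  tall yellow-fruited: (45 − 44.625)² / 44.625 = 0.0032
  dwarf red-fruited: (47 − 44.625)² / 44.625 = 0.1264
  dwarf yellow-fruited: (15 − 14.875)² / 14.875 = 0.0011
χ² = 0.0617 + 0.0032 + 0.1264 + 0.0011 = 0.1924 ≈ 0.192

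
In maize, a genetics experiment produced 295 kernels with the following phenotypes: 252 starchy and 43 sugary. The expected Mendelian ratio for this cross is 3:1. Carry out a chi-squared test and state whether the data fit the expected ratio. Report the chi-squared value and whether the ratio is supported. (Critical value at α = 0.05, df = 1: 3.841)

17.095; not consistent

Under the 3:1 hypothesis (Σ ratio = 4, N = 295):
  starchy: 295 × 3/4 = 221.25
  sugary: 295 × 1/4 = 73.75
χ² = Σ (O − E)² / E
  starchy: (252 − 221.25)² / 221.25 = 4.2737
  sugary: (43 − 73.75)² / 73.75 = 12.8212
χ² = 4.2737 + 12.8212 = 17.0949 ≈ 17.095
Degrees of freedom = 2 − 1 = 1; critical value at α = 0.05 is 3.841.
Since 17.095 > 3.841, we reject the null hypothesis — the data do not fit the 3:1 ratio.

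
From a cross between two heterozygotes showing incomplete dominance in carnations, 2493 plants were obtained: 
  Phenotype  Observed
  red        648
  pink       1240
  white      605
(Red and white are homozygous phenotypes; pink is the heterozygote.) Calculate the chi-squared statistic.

With incomplete dominance, a heterozygote × heterozygote cross gives a 1:2:1 phenotypic ratio.
Total ratio parts = 4. Expected numbers out of 2493:
  red: 2493 × 1/4 = 623.25
  pink: 2493 × 2/4 = 1246.5
  white: 2493 × 1/4 = 623.25
χ² = Σ (O − E)² / E
  red: (648 − 623.25)² / 623.25 = 0.9829
  pink: (1240 − 1246.5)² / 1246.5 = 0.0339
  white: (605 − 623.25)² / 623.25 = 0.5344
χ² = 0.9829 + 0.0339 + 0.5344 = 1.5512 ≈ 1.551

1.551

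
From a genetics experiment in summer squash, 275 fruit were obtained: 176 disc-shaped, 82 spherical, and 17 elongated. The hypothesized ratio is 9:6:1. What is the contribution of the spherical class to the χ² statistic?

4.327

Total ratio parts = 16. Expected numbers out of 275:
  disc-shaped: 275 × 9/16 = 154.6875
  spherical: 275 × 6/16 = 103.125
  elongated: 275 × 1/16 = 17.1875
Contribution of spherical: (82 − 103.125)² / 103.125 = 4.3274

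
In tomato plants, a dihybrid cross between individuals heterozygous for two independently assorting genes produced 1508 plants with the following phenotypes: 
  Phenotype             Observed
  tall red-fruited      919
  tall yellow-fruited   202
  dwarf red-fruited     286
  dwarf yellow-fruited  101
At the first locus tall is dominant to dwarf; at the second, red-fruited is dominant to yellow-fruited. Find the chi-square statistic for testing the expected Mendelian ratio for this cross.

29.483

A dihybrid F₂ with independent assortment and complete dominance at both loci gives a 9:3:3:1 phenotypic ratio.
Expected counts for N = 1508 under a 9:3:3:1 ratio (total parts = 16):
  tall red-fruited: 1508 × 9/16 = 848.25
  tall yellow-fruited: 1508 × 3/16 = 282.75
  dwarf red-fruited: 1508 × 3/16 = 282.75
  dwarf yellow-fruited: 1508 × 1/16 = 94.25
χ² = Σ (O − E)² / E
  tall red-fruited: (919 − 848.25)² / 848.25 = 5.9010
  tall yellow-fruited: (202 − 282.75)² / 282.75 = 23.0612
  dwarf red-fruited: (286 − 282.75)² / 282.75 = 0.0374
  dwarf yellow-fruited: (101 − 94.25)² / 94.25 = 0.4834
χ² = 5.9010 + 23.0612 + 0.0374 + 0.4834 = 29.483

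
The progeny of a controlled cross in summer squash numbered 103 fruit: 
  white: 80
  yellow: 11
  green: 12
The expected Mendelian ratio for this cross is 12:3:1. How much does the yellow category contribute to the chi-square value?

3.578

Under the 12:3:1 hypothesis (Σ ratio = 16, N = 103):
  white: 103 × 12/16 = 77.25
  yellow: 103 × 3/16 = 19.3125
  green: 103 × 1/16 = 6.4375
Contribution of yellow: (11 − 19.3125)² / 19.3125 = 3.5779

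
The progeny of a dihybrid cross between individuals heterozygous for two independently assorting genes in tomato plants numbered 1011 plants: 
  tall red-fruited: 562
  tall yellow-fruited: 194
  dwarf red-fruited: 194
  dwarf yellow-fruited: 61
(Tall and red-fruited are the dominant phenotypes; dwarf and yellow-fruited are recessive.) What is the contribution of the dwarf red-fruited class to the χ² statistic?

A dihybrid F₂ with independent assortment and complete dominance at both loci gives a 9:3:3:1 phenotypic ratio.
Expected counts for N = 1011 under a 9:3:3:1 ratio (total parts = 16):
  tall red-fruited: 1011 × 9/16 = 568.6875
  tall yellow-fruited: 1011 × 3/16 = 189.5625
  dwarf red-fruited: 1011 × 3/16 = 189.5625
  dwarf yellow-fruited: 1011 × 1/16 = 63.1875
Contribution of dwarf red-fruited: (194 − 189.5625)² / 189.5625 = 0.1039

0.104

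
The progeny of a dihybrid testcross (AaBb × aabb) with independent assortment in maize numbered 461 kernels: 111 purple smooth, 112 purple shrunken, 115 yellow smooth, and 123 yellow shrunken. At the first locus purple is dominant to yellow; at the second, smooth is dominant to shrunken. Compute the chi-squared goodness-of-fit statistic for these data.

0.770

A dihybrid testcross with independent assortment gives a 1:1:1:1 ratio.
Expected counts for N = 461 under a 1:1:1:1 ratio (total parts = 4):
  purple smooth: 461 × 1/4 = 115.25
  purple shrunken: 461 × 1/4 = 115.25
  yellow smooth: 461 × 1/4 = 115.25
  yellow shrunken: 461 × 1/4 = 115.25
χ² = Σ (O − E)² / E
  purple smooth: (111 − 115.25)² / 115.25 = 0.1567
  purple shrunken: (112 − 115.25)² / 115.25 = 0.0916
  yellow smooth: (115 − 115.25)² / 115.25 = 0.0005
  yellow shrunken: (123 − 115.25)² / 115.25 = 0.5211
χ² = 0.1567 + 0.0916 + 0.0005 + 0.5211 = 0.7699 ≈ 0.770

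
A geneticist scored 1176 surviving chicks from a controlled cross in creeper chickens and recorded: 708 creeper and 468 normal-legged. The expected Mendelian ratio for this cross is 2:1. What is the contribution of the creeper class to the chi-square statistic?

7.367

Total ratio parts = 3. Expected numbers out of 1176:
  creeper: 1176 × 2/3 = 784
  normal-legged: 1176 × 1/3 = 392
Contribution of creeper: (708 − 784)² / 784 = 7.3673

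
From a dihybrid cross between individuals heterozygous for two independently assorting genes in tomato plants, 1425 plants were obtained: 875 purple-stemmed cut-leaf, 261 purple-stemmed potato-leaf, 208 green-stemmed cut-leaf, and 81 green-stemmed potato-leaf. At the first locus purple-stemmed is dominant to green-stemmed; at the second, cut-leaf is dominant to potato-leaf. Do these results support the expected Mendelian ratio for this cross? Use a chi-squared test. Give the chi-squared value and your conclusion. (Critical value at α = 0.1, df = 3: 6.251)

A dihybrid F₂ with independent assortment and complete dominance at both loci gives a 9:3:3:1 phenotypic ratio.
The 9:3:3:1 ratio has 16 parts, so with N = 1425 the expected counts are:
  purple-stemmed cut-leaf: 1425 × 9/16 = 801.5625
  purple-stemmed potato-leaf: 1425 × 3/16 = 267.1875
  green-stemmed cut-leaf: 1425 × 3/16 = 267.1875
  green-stemmed potato-leaf: 1425 × 1/16 = 89.0625
χ² = Σ (O − E)² / E
  purple-stemmed cut-leaf: (875 − 801.5625)² / 801.5625 = 6.7282
  purple-stemmed potato-leaf: (261 − 267.1875)² / 267.1875 = 0.1433
  green-stemmed cut-leaf: (208 − 267.1875)² / 267.1875 = 13.1112
  green-stemmed potato-leaf: (81 − 89.0625)² / 89.0625 = 0.7299
χ² = 6.7282 + 0.1433 + 13.1112 + 0.7299 = 20.7126 ≈ 20.713
Degrees of freedom = 4 − 1 = 3; critical value at α = 0.1 is 6.251.
Since 20.713 > 6.251, we reject the null hypothesis — the data do not fit the 9:3:3:1 ratio.

20.713; not consistent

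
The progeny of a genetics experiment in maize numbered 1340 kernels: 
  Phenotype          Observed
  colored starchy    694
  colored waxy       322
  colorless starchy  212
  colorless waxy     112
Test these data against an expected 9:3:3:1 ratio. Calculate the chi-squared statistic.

Total ratio parts = 16. Expected numbers out of 1340:
  colored starchy: 1340 × 9/16 = 753.75
  colored waxy: 1340 × 3/16 = 251.25
  colorless starchy: 1340 × 3/16 = 251.25
  colorless waxy: 1340 × 1/16 = 83.75
χ² = Σ (O − E)² / E
  colored starchy: (694 − 753.75)² / 753.75 = 4.7364
  colored waxy: (322 − 251.25)² / 251.25 = 19.9226
  colorless starchy: (212 − 251.25)² / 251.25 = 6.1316
  colorless waxy: (112 − 83.75)² / 83.75 = 9.5291
χ² = 4.7364 + 19.9226 + 6.1316 + 9.5291 = 40.3197 ≈ 40.320

40.320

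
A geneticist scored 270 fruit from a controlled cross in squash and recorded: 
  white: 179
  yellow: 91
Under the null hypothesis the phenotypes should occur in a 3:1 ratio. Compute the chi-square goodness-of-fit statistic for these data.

10.909

The 3:1 ratio has 4 parts, so with N = 270 the expected counts are:
  white: 270 × 3/4 = 202.5
  yellow: 270 × 1/4 = 67.5
χ² = Σ (O − E)² / E
  white: (179 − 202.5)² / 202.5 = 2.7272
  yellow: (91 − 67.5)² / 67.5 = 8.1815
χ² = 2.7272 + 8.1815 = 10.9087 ≈ 10.909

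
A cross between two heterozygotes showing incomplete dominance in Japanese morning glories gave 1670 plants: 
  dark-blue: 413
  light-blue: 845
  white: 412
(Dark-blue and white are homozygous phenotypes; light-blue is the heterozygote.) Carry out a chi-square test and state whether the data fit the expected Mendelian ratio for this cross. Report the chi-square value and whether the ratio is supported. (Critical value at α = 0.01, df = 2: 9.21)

With incomplete dominance, a heterozygote × heterozygote cross gives a 1:2:1 phenotypic ratio.
Total ratio parts = 4. Expected numbers out of 1670:
  dark-blue: 1670 × 1/4 = 417.5
  light-blue: 1670 × 2/4 = 835
  white: 1670 × 1/4 = 417.5
χ² = Σ (O − E)² / E
  dark-blue: (413 − 417.5)² / 417.5 = 0.0485
  light-blue: (845 − 835)² / 835 = 0.1198
  white: (412 − 417.5)² / 417.5 = 0.0725
χ² = 0.0485 + 0.1198 + 0.0725 = 0.2408 ≈ 0.241
Degrees of freedom = 3 − 1 = 2; critical value at α = 0.01 is 9.21.
Since 0.241 < 9.21, we fail to reject the null hypothesis — the data are consistent with the 1:2:1 ratio.

0.241; consistent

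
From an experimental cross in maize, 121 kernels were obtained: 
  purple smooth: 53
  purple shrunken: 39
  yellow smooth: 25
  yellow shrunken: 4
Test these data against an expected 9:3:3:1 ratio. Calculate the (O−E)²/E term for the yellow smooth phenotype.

0.236

Under the 9:3:3:1 hypothesis (Σ ratio = 16, N = 121):
  purple smooth: 121 × 9/16 = 68.0625
  purple shrunken: 121 × 3/16 = 22.6875
  yellow smooth: 121 × 3/16 = 22.6875
  yellow shrunken: 121 × 1/16 = 7.5625
Contribution of yellow smooth: (25 − 22.6875)² / 22.6875 = 0.2357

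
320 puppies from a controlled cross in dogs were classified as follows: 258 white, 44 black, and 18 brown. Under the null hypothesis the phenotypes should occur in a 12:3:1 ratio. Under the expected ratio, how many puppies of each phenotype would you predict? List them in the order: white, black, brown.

240, 60, 20

The 12:3:1 ratio has 16 parts, so with N = 320 the expected counts are:
  white: 320 × 12/16 = 240
  black: 320 × 3/16 = 60
  brown: 320 × 1/16 = 20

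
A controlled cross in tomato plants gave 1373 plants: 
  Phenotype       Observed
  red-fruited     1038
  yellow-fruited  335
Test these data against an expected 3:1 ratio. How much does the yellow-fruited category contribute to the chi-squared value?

The 3:1 ratio has 4 parts, so with N = 1373 the expected counts are:
  red-fruited: 1373 × 3/4 = 1029.75
  yellow-fruited: 1373 × 1/4 = 343.25
Contribution of yellow-fruited: (335 − 343.25)² / 343.25 = 0.1983

0.198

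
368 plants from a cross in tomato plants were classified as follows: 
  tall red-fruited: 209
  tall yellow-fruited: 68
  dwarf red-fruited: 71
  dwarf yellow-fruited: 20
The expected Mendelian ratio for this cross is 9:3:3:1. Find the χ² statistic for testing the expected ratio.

Expected counts for N = 368 under a 9:3:3:1 ratio (total parts = 16):
  tall red-fruited: 368 × 9/16 = 207
  tall yellow-fruited: 368 × 3/16 = 69
  dwarf red-fruited: 368 × 3/16 = 69
  dwarf yellow-fruited: 368 × 1/16 = 23
χ² = Σ (O − E)² / E
  tall red-fruited: (209 − 207)² / 207 = 0.0193
  tall yellow-fruited: (68 − 69)² / 69 = 0.0145
  dwarf red-fruited: (71 − 69)² / 69 = 0.0580
  dwarf yellow-fruited: (20 − 23)² / 23 = 0.3913
χ² = 0.0193 + 0.0145 + 0.0580 + 0.3913 = 0.4831 ≈ 0.483

0.483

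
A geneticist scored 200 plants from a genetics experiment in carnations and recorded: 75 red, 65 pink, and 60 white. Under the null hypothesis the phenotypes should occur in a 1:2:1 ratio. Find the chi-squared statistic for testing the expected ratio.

Total ratio parts = 4. Expected numbers out of 200:
  red: 200 × 1/4 = 50
  pink: 200 × 2/4 = 100
  white: 200 × 1/4 = 50
χ² = Σ (O − E)² / E
  red: (75 − 50)² / 50 = 12.5000
  pink: (65 − 100)² / 100 = 12.2500
  white: (60 − 50)² / 50 = 2.0000
χ² = 12.5000 + 12.2500 + 2.0000 = 26.750

26.750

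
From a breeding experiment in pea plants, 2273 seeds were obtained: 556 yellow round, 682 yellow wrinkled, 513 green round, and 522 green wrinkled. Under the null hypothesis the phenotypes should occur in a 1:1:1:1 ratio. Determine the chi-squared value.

Expected counts for N = 2273 under a 1:1:1:1 ratio (total parts = 4):
  yellow round: 2273 × 1/4 = 568.25
  yellow wrinkled: 2273 × 1/4 = 568.25
  green round: 2273 × 1/4 = 568.25
  green wrinkled: 2273 × 1/4 = 568.25
χ² = Σ (O − E)² / E
  yellow round: (556 − 568.25)² / 568.25 = 0.2641
  yellow wrinkled: (682 − 568.25)² / 568.25 = 22.7700
  green round: (513 − 568.25)² / 568.25 = 5.3719
  green wrinkled: (522 − 568.25)² / 568.25 = 3.7643
χ² = 0.2641 + 22.7700 + 5.3719 + 3.7643 = 32.1703 ≈ 32.170

32.170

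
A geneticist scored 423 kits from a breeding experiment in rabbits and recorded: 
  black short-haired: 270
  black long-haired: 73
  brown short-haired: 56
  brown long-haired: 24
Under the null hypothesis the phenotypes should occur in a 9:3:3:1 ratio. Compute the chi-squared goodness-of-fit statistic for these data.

Expected counts for N = 423 under a 9:3:3:1 ratio (total parts = 16):
  black short-haired: 423 × 9/16 = 237.9375
  black long-haired: 423 × 3/16 = 79.3125
  brown short-haired: 423 × 3/16 = 79.3125
  brown long-haired: 423 × 1/16 = 26.4375
χ² = Σ (O − E)² / E
  black short-haired: (270 − 237.9375)² / 237.9375 = 4.3205
  black long-haired: (73 − 79.3125)² / 79.3125 = 0.5024
  brown short-haired: (56 − 79.3125)² / 79.3125 = 6.8523
  brown long-haired: (24 − 26.4375)² / 26.4375 = 0.2247
χ² = 4.3205 + 0.5024 + 6.8523 + 0.2247 = 11.8999 ≈ 11.900

11.900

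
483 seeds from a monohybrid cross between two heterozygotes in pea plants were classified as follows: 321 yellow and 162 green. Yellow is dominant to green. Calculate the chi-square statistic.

For a monohybrid cross between heterozygotes with complete dominance, the expected phenotypic ratio is 3:1.
Total ratio parts = 4. Expected numbers out of 483:
  yellow: 483 × 3/4 = 362.25
  green: 483 × 1/4 = 120.75
χ² = Σ (O − E)² / E
  yellow: (321 − 362.25)² / 362.25 = 4.6972
  green: (162 − 120.75)² / 120.75 = 14.0916
χ² = 4.6972 + 14.0916 = 18.7888 ≈ 18.789

18.789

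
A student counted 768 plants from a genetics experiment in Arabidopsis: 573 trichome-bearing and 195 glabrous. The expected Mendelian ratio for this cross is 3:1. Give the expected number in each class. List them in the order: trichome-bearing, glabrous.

Total ratio parts = 4. Expected numbers out of 768:
  trichome-bearing: 768 × 3/4 = 576
  glabrous: 768 × 1/4 = 192

576, 192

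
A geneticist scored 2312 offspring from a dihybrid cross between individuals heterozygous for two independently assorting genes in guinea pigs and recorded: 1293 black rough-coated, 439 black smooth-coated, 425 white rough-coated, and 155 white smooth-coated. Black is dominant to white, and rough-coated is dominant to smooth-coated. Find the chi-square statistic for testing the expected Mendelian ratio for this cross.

1.043

A dihybrid F₂ with independent assortment and complete dominance at both loci gives a 9:3:3:1 phenotypic ratio.
Expected counts for N = 2312 under a 9:3:3:1 ratio (total parts = 16):
  black rough-coated: 2312 × 9/16 = 1300.5
  black smooth-coated: 2312 × 3/16 = 433.5
  white rough-coated: 2312 × 3/16 = 433.5
  white smooth-coated: 2312 × 1/16 = 144.5
χ² = Σ (O − E)² / E
  black rough-coated: (1293 − 1300.5)² / 1300.5 = 0.0433
  black smooth-coated: (439 − 433.5)² / 433.5 = 0.0698
  white rough-coated: (425 − 433.5)² / 433.5 = 0.1667
  white smooth-coated: (155 − 144.5)² / 144.5 = 0.7630
χ² = 0.0433 + 0.0698 + 0.1667 + 0.7630 = 1.0428 ≈ 1.043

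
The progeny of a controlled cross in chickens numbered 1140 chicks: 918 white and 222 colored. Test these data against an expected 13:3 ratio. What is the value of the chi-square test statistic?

The 13:3 ratio has 16 parts, so with N = 1140 the expected counts are:
  white: 1140 × 13/16 = 926.25
  colored: 1140 × 3/16 = 213.75
χ² = Σ (O − E)² / E
  white: (918 − 926.25)² / 926.25 = 0.0735
  colored: (222 − 213.75)² / 213.75 = 0.3184
χ² = 0.0735 + 0.3184 = 0.3919 ≈ 0.392

0.392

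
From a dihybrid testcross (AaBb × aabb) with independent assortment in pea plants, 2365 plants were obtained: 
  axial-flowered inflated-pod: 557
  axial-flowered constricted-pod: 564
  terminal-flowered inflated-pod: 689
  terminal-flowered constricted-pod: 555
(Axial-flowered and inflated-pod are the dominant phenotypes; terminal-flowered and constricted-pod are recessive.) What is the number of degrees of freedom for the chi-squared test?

3

A dihybrid testcross with independent assortment gives a 1:1:1:1 ratio.
A goodness-of-fit test with 4 phenotype classes has df = 4 − 1 = 3.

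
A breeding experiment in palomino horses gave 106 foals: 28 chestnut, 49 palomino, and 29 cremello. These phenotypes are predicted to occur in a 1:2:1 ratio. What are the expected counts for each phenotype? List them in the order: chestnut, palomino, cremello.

The 1:2:1 ratio has 4 parts, so with N = 106 the expected counts are:
  chestnut: 106 × 1/4 = 26.5
  palomino: 106 × 2/4 = 53
  cremello: 106 × 1/4 = 26.5

26.5, 53, 26.5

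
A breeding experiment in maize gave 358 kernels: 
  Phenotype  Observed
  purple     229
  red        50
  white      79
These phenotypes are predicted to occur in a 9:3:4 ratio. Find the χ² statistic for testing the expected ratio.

Expected counts for N = 358 under a 9:3:4 ratio (total parts = 16):
  purple: 358 × 9/16 = 201.375
  red: 358 × 3/16 = 67.125
  white: 358 × 4/16 = 89.5
χ² = Σ (O − E)² / E
  purple: (229 − 201.375)² / 201.375 = 3.7896
  red: (50 − 67.125)² / 67.125 = 4.3689
  white: (79 − 89.5)² / 89.5 = 1.2318
χ² = 3.7896 + 4.3689 + 1.2318 = 9.3903 ≈ 9.390

9.390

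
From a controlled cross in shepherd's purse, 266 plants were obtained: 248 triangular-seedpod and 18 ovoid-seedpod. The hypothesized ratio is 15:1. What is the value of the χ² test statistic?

Total ratio parts = 16. Expected numbers out of 266:
  triangular-seedpod: 266 × 15/16 = 249.375
  ovoid-seedpod: 266 × 1/16 = 16.625
χ² = Σ (O − E)² / E
  triangular-seedpod: (248 − 249.375)² / 249.375 = 0.0076
  ovoid-seedpod: (18 − 16.625)² / 16.625 = 0.1137
χ² = 0.0076 + 0.1137 = 0.1213 ≈ 0.121

0.121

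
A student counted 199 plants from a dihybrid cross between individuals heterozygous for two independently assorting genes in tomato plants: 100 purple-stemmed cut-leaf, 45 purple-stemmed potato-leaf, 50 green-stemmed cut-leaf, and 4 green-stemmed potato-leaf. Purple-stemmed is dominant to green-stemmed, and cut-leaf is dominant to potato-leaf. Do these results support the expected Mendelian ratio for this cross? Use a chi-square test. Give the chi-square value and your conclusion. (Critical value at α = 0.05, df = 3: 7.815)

12.895; not consistent

A dihybrid F₂ with independent assortment and complete dominance at both loci gives a 9:3:3:1 phenotypic ratio.
Expected counts for N = 199 under a 9:3:3:1 ratio (total parts = 16):
  purple-stemmed cut-leaf: 199 × 9/16 = 111.9375
  purple-stemmed potato-leaf: 199 × 3/16 = 37.3125
  green-stemmed cut-leaf: 199 × 3/16 = 37.3125
  green-stemmed potato-leaf: 199 × 1/16 = 12.4375
χ² = Σ (O − E)² / E
  purple-stemmed cut-leaf: (100 − 111.9375)² / 111.9375 = 1.2731
  purple-stemmed potato-leaf: (45 − 37.3125)² / 37.3125 = 1.5839
  green-stemmed cut-leaf: (50 − 37.3125)² / 37.3125 = 4.3142
  green-stemmed potato-leaf: (4 − 12.4375)² / 12.4375 = 5.7239
χ² = 1.2731 + 1.5839 + 4.3142 + 5.7239 = 12.8951 ≈ 12.895
Degrees of freedom = 4 − 1 = 3; critical value at α = 0.05 is 7.815.
Since 12.895 > 7.815, we reject the null hypothesis — the data do not fit the 9:3:3:1 ratio.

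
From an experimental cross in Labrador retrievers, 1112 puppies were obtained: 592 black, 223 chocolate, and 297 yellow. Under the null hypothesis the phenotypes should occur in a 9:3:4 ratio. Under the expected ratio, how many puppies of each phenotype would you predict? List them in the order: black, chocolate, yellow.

625.5, 208.5, 278

The 9:3:4 ratio has 16 parts, so with N = 1112 the expected counts are:
  black: 1112 × 9/16 = 625.5
  chocolate: 1112 × 3/16 = 208.5
  yellow: 1112 × 4/16 = 278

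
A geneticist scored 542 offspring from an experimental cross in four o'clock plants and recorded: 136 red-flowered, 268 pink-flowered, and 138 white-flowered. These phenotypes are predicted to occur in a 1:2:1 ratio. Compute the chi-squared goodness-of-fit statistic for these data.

0.081

Expected counts for N = 542 under a 1:2:1 ratio (total parts = 4):
  red-flowered: 542 × 1/4 = 135.5
  pink-flowered: 542 × 2/4 = 271
  white-flowered: 542 × 1/4 = 135.5
χ² = Σ (O − E)² / E
  red-flowered: (136 − 135.5)² / 135.5 = 0.0018
  pink-flowered: (268 − 271)² / 271 = 0.0332
  white-flowered: (138 − 135.5)² / 135.5 = 0.0461
χ² = 0.0018 + 0.0332 + 0.0461 = 0.0811 ≈ 0.081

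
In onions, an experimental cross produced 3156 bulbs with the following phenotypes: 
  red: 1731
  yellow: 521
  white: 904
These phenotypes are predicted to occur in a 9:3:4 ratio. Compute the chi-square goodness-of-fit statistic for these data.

26.324

Expected counts for N = 3156 under a 9:3:4 ratio (total parts = 16):
  red: 3156 × 9/16 = 1775.25
  yellow: 3156 × 3/16 = 591.75
  white: 3156 × 4/16 = 789
χ² = Σ (O − E)² / E
  red: (1731 − 1775.25)² / 1775.25 = 1.1030
  yellow: (521 − 591.75)² / 591.75 = 8.4589
  white: (904 − 789)² / 789 = 16.7617
χ² = 1.1030 + 8.4589 + 16.7617 = 26.3236 ≈ 26.324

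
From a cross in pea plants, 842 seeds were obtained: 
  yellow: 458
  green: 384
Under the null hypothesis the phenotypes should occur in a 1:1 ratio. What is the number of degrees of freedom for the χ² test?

A goodness-of-fit test with 2 phenotype classes has df = 2 − 1 = 1.

1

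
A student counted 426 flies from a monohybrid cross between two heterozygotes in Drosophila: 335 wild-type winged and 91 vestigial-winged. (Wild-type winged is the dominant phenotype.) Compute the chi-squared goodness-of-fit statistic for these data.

For a monohybrid cross between heterozygotes with complete dominance, the expected phenotypic ratio is 3:1.
Expected counts for N = 426 under a 3:1 ratio (total parts = 4):
  wild-type winged: 426 × 3/4 = 319.5
  vestigial-winged: 426 × 1/4 = 106.5
χ² = Σ (O − E)² / E
  wild-type winged: (335 − 319.5)² / 319.5 = 0.7520
  vestigial-winged: (91 − 106.5)² / 106.5 = 2.2559
χ² = 0.7520 + 2.2559 = 3.0079 ≈ 3.008

3.008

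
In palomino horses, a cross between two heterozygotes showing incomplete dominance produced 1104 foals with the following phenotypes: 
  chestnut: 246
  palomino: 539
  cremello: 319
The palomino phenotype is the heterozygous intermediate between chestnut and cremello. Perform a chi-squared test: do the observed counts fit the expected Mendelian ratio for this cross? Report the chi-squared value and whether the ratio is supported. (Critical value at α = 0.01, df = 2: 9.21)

10.266; not consistent

With incomplete dominance, a heterozygote × heterozygote cross gives a 1:2:1 phenotypic ratio.
Total ratio parts = 4. Expected numbers out of 1104:
  chestnut: 1104 × 1/4 = 276
  palomino: 1104 × 2/4 = 552
  cremello: 1104 × 1/4 = 276
χ² = Σ (O − E)² / E
  chestnut: (246 − 276)² / 276 = 3.2609
  palomino: (539 − 552)² / 552 = 0.3062
  cremello: (319 − 276)² / 276 = 6.6993
χ² = 3.2609 + 0.3062 + 6.6993 = 10.2664 ≈ 10.266
Degrees of freedom = 3 − 1 = 2; critical value at α = 0.01 is 9.21.
Since 10.266 > 9.21, we reject the null hypothesis — the data do not fit the 1:2:1 ratio.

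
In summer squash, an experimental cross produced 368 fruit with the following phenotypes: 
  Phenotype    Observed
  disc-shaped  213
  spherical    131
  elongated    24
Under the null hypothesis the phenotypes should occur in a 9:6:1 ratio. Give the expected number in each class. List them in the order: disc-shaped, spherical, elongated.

Under the 9:6:1 hypothesis (Σ ratio = 16, N = 368):
  disc-shaped: 368 × 9/16 = 207
  spherical: 368 × 6/16 = 138
  elongated: 368 × 1/16 = 23

207, 138, 23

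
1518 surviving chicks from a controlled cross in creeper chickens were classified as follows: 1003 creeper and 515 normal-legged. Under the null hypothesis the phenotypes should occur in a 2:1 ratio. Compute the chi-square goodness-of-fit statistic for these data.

0.240

The 2:1 ratio has 3 parts, so with N = 1518 the expected counts are:
  creeper: 1518 × 2/3 = 1012
  normal-legged: 1518 × 1/3 = 506
χ² = Σ (O − E)² / E
  creeper: (1003 − 1012)² / 1012 = 0.0800
  normal-legged: (515 − 506)² / 506 = 0.1601
χ² = 0.0800 + 0.1601 = 0.2401 ≈ 0.240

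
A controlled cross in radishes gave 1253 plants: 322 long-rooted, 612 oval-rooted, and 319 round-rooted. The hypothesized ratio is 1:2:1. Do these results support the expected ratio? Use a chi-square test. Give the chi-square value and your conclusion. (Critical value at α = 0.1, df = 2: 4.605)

Total ratio parts = 4. Expected numbers out of 1253:
  long-rooted: 1253 × 1/4 = 313.25
  oval-rooted: 1253 × 2/4 = 626.5
  round-rooted: 1253 × 1/4 = 313.25
χ² = Σ (O − E)² / E
  long-rooted: (322 − 313.25)² / 313.25 = 0.2444
  oval-rooted: (612 − 626.5)² / 626.5 = 0.3356
  round-rooted: (319 − 313.25)² / 313.25 = 0.1055
χ² = 0.2444 + 0.3356 + 0.1055 = 0.6855 ≈ 0.686
Degrees of freedom = 3 − 1 = 2; critical value at α = 0.1 is 4.605.
Since 0.686 < 4.605, we fail to reject the null hypothesis — the data are consistent with the 1:2:1 ratio.

0.686; consistent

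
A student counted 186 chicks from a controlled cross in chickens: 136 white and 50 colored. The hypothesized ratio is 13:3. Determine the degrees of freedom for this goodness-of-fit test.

1

A goodness-of-fit test with 2 phenotype classes has df = 2 − 1 = 1.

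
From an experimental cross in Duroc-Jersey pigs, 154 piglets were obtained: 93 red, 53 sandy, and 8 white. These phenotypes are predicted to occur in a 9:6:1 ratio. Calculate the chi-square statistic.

1.134

Expected counts for N = 154 under a 9:6:1 ratio (total parts = 16):
  red: 154 × 9/16 = 86.625
  sandy: 154 × 6/16 = 57.75
  white: 154 × 1/16 = 9.625
χ² = Σ (O − E)² / E
  red: (93 − 86.625)² / 86.625 = 0.4692
  sandy: (53 − 57.75)² / 57.75 = 0.3907
  white: (8 − 9.625)² / 9.625 = 0.2744
χ² = 0.4692 + 0.3907 + 0.2744 = 1.1343 ≈ 1.134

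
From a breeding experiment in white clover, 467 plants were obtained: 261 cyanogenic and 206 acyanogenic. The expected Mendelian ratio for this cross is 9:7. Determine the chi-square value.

Under the 9:7 hypothesis (Σ ratio = 16, N = 467):
  cyanogenic: 467 × 9/16 = 262.6875
  acyanogenic: 467 × 7/16 = 204.3125
χ² = Σ (O − E)² / E
  cyanogenic: (261 − 262.6875)² / 262.6875 = 0.0108
  acyanogenic: (206 − 204.3125)² / 204.3125 = 0.0139
χ² = 0.0108 + 0.0139 = 0.0247 ≈ 0.025

0.025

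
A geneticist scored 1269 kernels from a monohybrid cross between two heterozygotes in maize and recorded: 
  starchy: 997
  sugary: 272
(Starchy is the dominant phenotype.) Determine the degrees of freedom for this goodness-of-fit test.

1

For a monohybrid cross between heterozygotes with complete dominance, the expected phenotypic ratio is 3:1.
A goodness-of-fit test with 2 phenotype classes has df = 2 − 1 = 1.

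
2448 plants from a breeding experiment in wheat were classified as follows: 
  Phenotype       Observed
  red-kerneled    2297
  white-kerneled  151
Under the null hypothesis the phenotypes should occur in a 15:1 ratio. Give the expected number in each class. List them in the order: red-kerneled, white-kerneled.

2295, 153

Total ratio parts = 16. Expected numbers out of 2448:
  red-kerneled: 2448 × 15/16 = 2295
  white-kerneled: 2448 × 1/16 = 153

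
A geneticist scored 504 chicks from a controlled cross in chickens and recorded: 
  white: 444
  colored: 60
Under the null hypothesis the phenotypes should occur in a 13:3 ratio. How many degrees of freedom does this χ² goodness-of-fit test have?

1

A goodness-of-fit test with 2 phenotype classes has df = 2 − 1 = 1.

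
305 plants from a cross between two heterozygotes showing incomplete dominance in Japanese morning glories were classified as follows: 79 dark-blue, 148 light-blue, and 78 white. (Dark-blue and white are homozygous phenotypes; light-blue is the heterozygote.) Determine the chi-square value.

0.272

With incomplete dominance, a heterozygote × heterozygote cross gives a 1:2:1 phenotypic ratio.
The 1:2:1 ratio has 4 parts, so with N = 305 the expected counts are:
  dark-blue: 305 × 1/4 = 76.25
  light-blue: 305 × 2/4 = 152.5
  white: 305 × 1/4 = 76.25
χ² = Σ (O − E)² / E
  dark-blue: (79 − 76.25)² / 76.25 = 0.0992
  light-blue: (148 − 152.5)² / 152.5 = 0.1328
  white: (78 − 76.25)² / 76.25 = 0.0402
χ² = 0.0992 + 0.1328 + 0.0402 = 0.2722 ≈ 0.272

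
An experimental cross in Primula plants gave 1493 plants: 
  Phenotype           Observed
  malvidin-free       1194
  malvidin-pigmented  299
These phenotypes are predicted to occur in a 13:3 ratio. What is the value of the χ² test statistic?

1.598

Total ratio parts = 16. Expected numbers out of 1493:
  malvidin-free: 1493 × 13/16 = 1213.0625
  malvidin-pigmented: 1493 × 3/16 = 279.9375
χ² = Σ (O − E)² / E
  malvidin-free: (1194 − 1213.0625)² / 1213.0625 = 0.2996
  malvidin-pigmented: (299 − 279.9375)² / 279.9375 = 1.2981
χ² = 0.2996 + 1.2981 = 1.5977 ≈ 1.598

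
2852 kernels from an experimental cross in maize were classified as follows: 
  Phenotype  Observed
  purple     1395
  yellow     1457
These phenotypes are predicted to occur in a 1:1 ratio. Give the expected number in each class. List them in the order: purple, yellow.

Expected counts for N = 2852 under a 1:1 ratio (total parts = 2):
  purple: 2852 × 1/2 = 1426
  yellow: 2852 × 1/2 = 1426

1426, 1426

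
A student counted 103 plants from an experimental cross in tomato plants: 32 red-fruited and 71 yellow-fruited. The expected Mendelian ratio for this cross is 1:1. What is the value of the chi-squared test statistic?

Under the 1:1 hypothesis (Σ ratio = 2, N = 103):
  red-fruited: 103 × 1/2 = 51.5
  yellow-fruited: 103 × 1/2 = 51.5
χ² = Σ (O − E)² / E
  red-fruited: (32 − 51.5)² / 51.5 = 7.3835
  yellow-fruited: (71 − 51.5)² / 51.5 = 7.3835
χ² = 7.3835 + 7.3835 = 14.767

14.767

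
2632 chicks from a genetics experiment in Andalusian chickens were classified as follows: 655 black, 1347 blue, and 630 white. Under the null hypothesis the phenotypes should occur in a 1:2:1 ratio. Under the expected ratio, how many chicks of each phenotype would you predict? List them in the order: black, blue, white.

658, 1316, 658

The 1:2:1 ratio has 4 parts, so with N = 2632 the expected counts are:
  black: 2632 × 1/4 = 658
  blue: 2632 × 2/4 = 1316
  white: 2632 × 1/4 = 658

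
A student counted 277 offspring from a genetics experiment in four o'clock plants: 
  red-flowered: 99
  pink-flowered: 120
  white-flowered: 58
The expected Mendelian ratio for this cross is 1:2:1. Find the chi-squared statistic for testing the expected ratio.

Expected counts for N = 277 under a 1:2:1 ratio (total parts = 4):
  red-flowered: 277 × 1/4 = 69.25
  pink-flowered: 277 × 2/4 = 138.5
  white-flowered: 277 × 1/4 = 69.25
χ² = Σ (O − E)² / E
  red-flowered: (99 − 69.25)² / 69.25 = 12.7807
  pink-flowered: (120 − 138.5)² / 138.5 = 2.4711
  white-flowered: (58 − 69.25)² / 69.25 = 1.8276
χ² = 12.7807 + 2.4711 + 1.8276 = 17.0794 ≈ 17.079

17.079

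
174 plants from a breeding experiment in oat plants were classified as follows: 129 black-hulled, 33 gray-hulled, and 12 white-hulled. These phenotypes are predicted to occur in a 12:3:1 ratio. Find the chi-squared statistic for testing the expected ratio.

0.138

Under the 12:3:1 hypothesis (Σ ratio = 16, N = 174):
  black-hulled: 174 × 12/16 = 130.5
  gray-hulled: 174 × 3/16 = 32.625
  white-hulled: 174 × 1/16 = 10.875
χ² = Σ (O − E)² / E
  black-hulled: (129 − 130.5)² / 130.5 = 0.0172
  gray-hulled: (33 − 32.625)² / 32.625 = 0.0043
  white-hulled: (12 − 10.875)² / 10.875 = 0.1164
χ² = 0.0172 + 0.0043 + 0.1164 = 0.1379 ≈ 0.138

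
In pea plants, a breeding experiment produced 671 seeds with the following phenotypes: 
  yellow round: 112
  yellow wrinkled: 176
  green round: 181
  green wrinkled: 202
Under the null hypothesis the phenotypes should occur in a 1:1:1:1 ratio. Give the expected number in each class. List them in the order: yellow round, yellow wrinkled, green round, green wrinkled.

167.75, 167.75, 167.75, 167.75

Under the 1:1:1:1 hypothesis (Σ ratio = 4, N = 671):
  yellow round: 671 × 1/4 = 167.75
  yellow wrinkled: 671 × 1/4 = 167.75
  green round: 671 × 1/4 = 167.75
  green wrinkled: 671 × 1/4 = 167.75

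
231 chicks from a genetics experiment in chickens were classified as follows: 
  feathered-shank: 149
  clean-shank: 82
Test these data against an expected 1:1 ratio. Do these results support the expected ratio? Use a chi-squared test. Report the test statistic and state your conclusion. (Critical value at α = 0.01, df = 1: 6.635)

Expected counts for N = 231 under a 1:1 ratio (total parts = 2):
  feathered-shank: 231 × 1/2 = 115.5
  clean-shank: 231 × 1/2 = 115.5
χ² = Σ (O − E)² / E
  feathered-shank: (149 − 115.5)² / 115.5 = 9.7165
  clean-shank: (82 − 115.5)² / 115.5 = 9.7165
χ² = 9.7165 + 9.7165 = 19.433
Degrees of freedom = 2 − 1 = 1; critical value at α = 0.01 is 6.635.
Since 19.433 > 6.635, we reject the null hypothesis — the data do not fit the 1:1 ratio.

19.433; not consistent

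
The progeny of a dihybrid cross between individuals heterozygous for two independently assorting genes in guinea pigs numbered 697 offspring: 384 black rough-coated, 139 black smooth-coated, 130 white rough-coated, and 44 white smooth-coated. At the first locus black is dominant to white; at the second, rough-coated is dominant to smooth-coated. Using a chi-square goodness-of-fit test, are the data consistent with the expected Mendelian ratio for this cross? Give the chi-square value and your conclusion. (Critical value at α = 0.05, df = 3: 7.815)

0.703; consistent

A dihybrid F₂ with independent assortment and complete dominance at both loci gives a 9:3:3:1 phenotypic ratio.
Expected counts for N = 697 under a 9:3:3:1 ratio (total parts = 16):
  black rough-coated: 697 × 9/16 = 392.0625
  black smooth-coated: 697 × 3/16 = 130.6875
  white rough-coated: 697 × 3/16 = 130.6875
  white smooth-coated: 697 × 1/16 = 43.5625
χ² = Σ (O − E)² / E
  black rough-coated: (384 − 392.0625)² / 392.0625 = 0.1658
  black smooth-coated: (139 − 130.6875)² / 130.6875 = 0.5287
  white rough-coated: (130 − 130.6875)² / 130.6875 = 0.0036
  white smooth-coated: (44 − 43.5625)² / 43.5625 = 0.0044
χ² = 0.1658 + 0.5287 + 0.0036 + 0.0044 = 0.7025 ≈ 0.703
Degrees of freedom = 4 − 1 = 3; critical value at α = 0.05 is 7.815.
Since 0.703 < 7.815, we fail to reject the null hypothesis — the data are consistent with the 9:3:3:1 ratio.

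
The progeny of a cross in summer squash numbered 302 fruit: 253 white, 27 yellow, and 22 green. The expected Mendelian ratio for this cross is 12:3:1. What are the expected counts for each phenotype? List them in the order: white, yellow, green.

226.5, 56.625, 18.875

Expected counts for N = 302 under a 12:3:1 ratio (total parts = 16):
  white: 302 × 12/16 = 226.5
  yellow: 302 × 3/16 = 56.625
  green: 302 × 1/16 = 18.875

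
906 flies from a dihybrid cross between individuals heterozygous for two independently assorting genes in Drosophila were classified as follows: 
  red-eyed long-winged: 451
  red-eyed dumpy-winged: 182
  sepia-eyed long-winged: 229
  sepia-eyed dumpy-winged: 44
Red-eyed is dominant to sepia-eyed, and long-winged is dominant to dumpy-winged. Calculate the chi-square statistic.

31.003

A dihybrid F₂ with independent assortment and complete dominance at both loci gives a 9:3:3:1 phenotypic ratio.
Total ratio parts = 16. Expected numbers out of 906:
  red-eyed long-winged: 906 × 9/16 = 509.625
  red-eyed dumpy-winged: 906 × 3/16 = 169.875
  sepia-eyed long-winged: 906 × 3/16 = 169.875
  sepia-eyed dumpy-winged: 906 × 1/16 = 56.625
χ² = Σ (O − E)² / E
  red-eyed long-winged: (451 − 509.625)² / 509.625 = 6.7440
  red-eyed dumpy-winged: (182 − 169.875)² / 169.875 = 0.8654
  sepia-eyed long-winged: (229 − 169.875)² / 169.875 = 20.5785
  sepia-eyed dumpy-winged: (44 − 56.625)² / 56.625 = 2.8148
χ² = 6.7440 + 0.8654 + 20.5785 + 2.8148 = 31.0027 ≈ 31.003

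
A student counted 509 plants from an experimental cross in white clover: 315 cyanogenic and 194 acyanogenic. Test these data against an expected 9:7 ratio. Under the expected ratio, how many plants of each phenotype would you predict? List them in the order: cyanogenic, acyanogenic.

286.3125, 222.6875

Expected counts for N = 509 under a 9:7 ratio (total parts = 16):
  cyanogenic: 509 × 9/16 = 286.3125
  acyanogenic: 509 × 7/16 = 222.6875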